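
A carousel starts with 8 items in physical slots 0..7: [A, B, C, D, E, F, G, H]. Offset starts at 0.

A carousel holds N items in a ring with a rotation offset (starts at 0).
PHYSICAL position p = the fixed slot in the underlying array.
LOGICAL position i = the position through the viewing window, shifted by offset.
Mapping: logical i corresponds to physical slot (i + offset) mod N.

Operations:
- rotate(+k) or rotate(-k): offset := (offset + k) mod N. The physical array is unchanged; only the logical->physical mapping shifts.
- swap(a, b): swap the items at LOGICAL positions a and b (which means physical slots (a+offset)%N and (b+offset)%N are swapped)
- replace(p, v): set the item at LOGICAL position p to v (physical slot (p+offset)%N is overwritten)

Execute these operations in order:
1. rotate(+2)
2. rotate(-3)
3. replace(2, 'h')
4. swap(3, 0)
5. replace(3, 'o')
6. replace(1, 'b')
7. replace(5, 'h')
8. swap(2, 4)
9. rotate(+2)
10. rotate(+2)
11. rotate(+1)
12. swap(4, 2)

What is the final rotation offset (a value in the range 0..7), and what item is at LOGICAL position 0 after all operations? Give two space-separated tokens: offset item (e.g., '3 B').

Answer: 4 h

Derivation:
After op 1 (rotate(+2)): offset=2, physical=[A,B,C,D,E,F,G,H], logical=[C,D,E,F,G,H,A,B]
After op 2 (rotate(-3)): offset=7, physical=[A,B,C,D,E,F,G,H], logical=[H,A,B,C,D,E,F,G]
After op 3 (replace(2, 'h')): offset=7, physical=[A,h,C,D,E,F,G,H], logical=[H,A,h,C,D,E,F,G]
After op 4 (swap(3, 0)): offset=7, physical=[A,h,H,D,E,F,G,C], logical=[C,A,h,H,D,E,F,G]
After op 5 (replace(3, 'o')): offset=7, physical=[A,h,o,D,E,F,G,C], logical=[C,A,h,o,D,E,F,G]
After op 6 (replace(1, 'b')): offset=7, physical=[b,h,o,D,E,F,G,C], logical=[C,b,h,o,D,E,F,G]
After op 7 (replace(5, 'h')): offset=7, physical=[b,h,o,D,h,F,G,C], logical=[C,b,h,o,D,h,F,G]
After op 8 (swap(2, 4)): offset=7, physical=[b,D,o,h,h,F,G,C], logical=[C,b,D,o,h,h,F,G]
After op 9 (rotate(+2)): offset=1, physical=[b,D,o,h,h,F,G,C], logical=[D,o,h,h,F,G,C,b]
After op 10 (rotate(+2)): offset=3, physical=[b,D,o,h,h,F,G,C], logical=[h,h,F,G,C,b,D,o]
After op 11 (rotate(+1)): offset=4, physical=[b,D,o,h,h,F,G,C], logical=[h,F,G,C,b,D,o,h]
After op 12 (swap(4, 2)): offset=4, physical=[G,D,o,h,h,F,b,C], logical=[h,F,b,C,G,D,o,h]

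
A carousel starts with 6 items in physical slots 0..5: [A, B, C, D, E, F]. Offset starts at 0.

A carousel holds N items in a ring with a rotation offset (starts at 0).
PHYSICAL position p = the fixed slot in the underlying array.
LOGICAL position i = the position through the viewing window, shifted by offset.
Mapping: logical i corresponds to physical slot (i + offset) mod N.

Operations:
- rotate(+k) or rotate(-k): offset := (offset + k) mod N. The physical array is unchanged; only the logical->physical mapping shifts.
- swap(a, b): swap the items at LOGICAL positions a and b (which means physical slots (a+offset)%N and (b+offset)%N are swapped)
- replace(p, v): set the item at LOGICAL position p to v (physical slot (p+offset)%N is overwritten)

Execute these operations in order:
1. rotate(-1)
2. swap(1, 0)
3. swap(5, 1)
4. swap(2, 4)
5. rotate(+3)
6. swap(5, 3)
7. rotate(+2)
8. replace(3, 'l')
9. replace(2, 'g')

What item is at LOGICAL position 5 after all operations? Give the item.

Answer: B

Derivation:
After op 1 (rotate(-1)): offset=5, physical=[A,B,C,D,E,F], logical=[F,A,B,C,D,E]
After op 2 (swap(1, 0)): offset=5, physical=[F,B,C,D,E,A], logical=[A,F,B,C,D,E]
After op 3 (swap(5, 1)): offset=5, physical=[E,B,C,D,F,A], logical=[A,E,B,C,D,F]
After op 4 (swap(2, 4)): offset=5, physical=[E,D,C,B,F,A], logical=[A,E,D,C,B,F]
After op 5 (rotate(+3)): offset=2, physical=[E,D,C,B,F,A], logical=[C,B,F,A,E,D]
After op 6 (swap(5, 3)): offset=2, physical=[E,A,C,B,F,D], logical=[C,B,F,D,E,A]
After op 7 (rotate(+2)): offset=4, physical=[E,A,C,B,F,D], logical=[F,D,E,A,C,B]
After op 8 (replace(3, 'l')): offset=4, physical=[E,l,C,B,F,D], logical=[F,D,E,l,C,B]
After op 9 (replace(2, 'g')): offset=4, physical=[g,l,C,B,F,D], logical=[F,D,g,l,C,B]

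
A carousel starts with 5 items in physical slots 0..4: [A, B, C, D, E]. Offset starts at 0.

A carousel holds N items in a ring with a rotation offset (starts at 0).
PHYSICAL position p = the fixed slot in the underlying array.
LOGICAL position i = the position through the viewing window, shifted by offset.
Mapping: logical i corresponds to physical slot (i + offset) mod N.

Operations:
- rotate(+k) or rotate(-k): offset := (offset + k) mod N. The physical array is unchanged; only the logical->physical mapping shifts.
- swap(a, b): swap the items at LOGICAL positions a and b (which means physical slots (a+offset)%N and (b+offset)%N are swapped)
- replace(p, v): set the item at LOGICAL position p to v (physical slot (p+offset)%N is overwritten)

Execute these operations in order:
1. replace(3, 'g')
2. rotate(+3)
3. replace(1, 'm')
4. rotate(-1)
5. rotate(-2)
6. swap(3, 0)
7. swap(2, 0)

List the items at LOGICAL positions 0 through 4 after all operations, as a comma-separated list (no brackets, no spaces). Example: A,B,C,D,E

Answer: C,B,g,A,m

Derivation:
After op 1 (replace(3, 'g')): offset=0, physical=[A,B,C,g,E], logical=[A,B,C,g,E]
After op 2 (rotate(+3)): offset=3, physical=[A,B,C,g,E], logical=[g,E,A,B,C]
After op 3 (replace(1, 'm')): offset=3, physical=[A,B,C,g,m], logical=[g,m,A,B,C]
After op 4 (rotate(-1)): offset=2, physical=[A,B,C,g,m], logical=[C,g,m,A,B]
After op 5 (rotate(-2)): offset=0, physical=[A,B,C,g,m], logical=[A,B,C,g,m]
After op 6 (swap(3, 0)): offset=0, physical=[g,B,C,A,m], logical=[g,B,C,A,m]
After op 7 (swap(2, 0)): offset=0, physical=[C,B,g,A,m], logical=[C,B,g,A,m]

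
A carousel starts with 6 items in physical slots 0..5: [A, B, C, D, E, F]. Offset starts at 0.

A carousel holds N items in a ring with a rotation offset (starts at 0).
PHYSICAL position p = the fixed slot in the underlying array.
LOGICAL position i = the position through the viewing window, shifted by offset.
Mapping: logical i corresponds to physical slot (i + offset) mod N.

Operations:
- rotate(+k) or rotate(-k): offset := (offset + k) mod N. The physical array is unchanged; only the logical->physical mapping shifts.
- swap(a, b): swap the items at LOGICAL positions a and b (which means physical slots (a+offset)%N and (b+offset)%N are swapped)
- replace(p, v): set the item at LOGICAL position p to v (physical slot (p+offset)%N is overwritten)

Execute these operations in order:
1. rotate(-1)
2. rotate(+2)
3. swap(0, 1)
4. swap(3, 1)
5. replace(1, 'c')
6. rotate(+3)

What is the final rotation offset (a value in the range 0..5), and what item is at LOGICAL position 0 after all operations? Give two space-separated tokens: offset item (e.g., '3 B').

Answer: 4 B

Derivation:
After op 1 (rotate(-1)): offset=5, physical=[A,B,C,D,E,F], logical=[F,A,B,C,D,E]
After op 2 (rotate(+2)): offset=1, physical=[A,B,C,D,E,F], logical=[B,C,D,E,F,A]
After op 3 (swap(0, 1)): offset=1, physical=[A,C,B,D,E,F], logical=[C,B,D,E,F,A]
After op 4 (swap(3, 1)): offset=1, physical=[A,C,E,D,B,F], logical=[C,E,D,B,F,A]
After op 5 (replace(1, 'c')): offset=1, physical=[A,C,c,D,B,F], logical=[C,c,D,B,F,A]
After op 6 (rotate(+3)): offset=4, physical=[A,C,c,D,B,F], logical=[B,F,A,C,c,D]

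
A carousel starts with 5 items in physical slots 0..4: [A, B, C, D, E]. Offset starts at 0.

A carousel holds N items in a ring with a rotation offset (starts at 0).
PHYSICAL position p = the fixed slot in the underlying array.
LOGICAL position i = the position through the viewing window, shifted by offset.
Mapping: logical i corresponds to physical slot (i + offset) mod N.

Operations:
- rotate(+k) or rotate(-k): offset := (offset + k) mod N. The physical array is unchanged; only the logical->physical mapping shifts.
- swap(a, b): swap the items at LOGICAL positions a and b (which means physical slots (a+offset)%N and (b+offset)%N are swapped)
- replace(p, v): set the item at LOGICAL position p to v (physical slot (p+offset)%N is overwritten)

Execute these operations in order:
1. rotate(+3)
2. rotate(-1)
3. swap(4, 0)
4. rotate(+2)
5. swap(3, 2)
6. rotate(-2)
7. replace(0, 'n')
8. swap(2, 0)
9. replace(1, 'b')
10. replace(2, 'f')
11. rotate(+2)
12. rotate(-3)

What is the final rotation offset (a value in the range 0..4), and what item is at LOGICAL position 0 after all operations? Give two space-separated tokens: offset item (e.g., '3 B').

Answer: 1 B

Derivation:
After op 1 (rotate(+3)): offset=3, physical=[A,B,C,D,E], logical=[D,E,A,B,C]
After op 2 (rotate(-1)): offset=2, physical=[A,B,C,D,E], logical=[C,D,E,A,B]
After op 3 (swap(4, 0)): offset=2, physical=[A,C,B,D,E], logical=[B,D,E,A,C]
After op 4 (rotate(+2)): offset=4, physical=[A,C,B,D,E], logical=[E,A,C,B,D]
After op 5 (swap(3, 2)): offset=4, physical=[A,B,C,D,E], logical=[E,A,B,C,D]
After op 6 (rotate(-2)): offset=2, physical=[A,B,C,D,E], logical=[C,D,E,A,B]
After op 7 (replace(0, 'n')): offset=2, physical=[A,B,n,D,E], logical=[n,D,E,A,B]
After op 8 (swap(2, 0)): offset=2, physical=[A,B,E,D,n], logical=[E,D,n,A,B]
After op 9 (replace(1, 'b')): offset=2, physical=[A,B,E,b,n], logical=[E,b,n,A,B]
After op 10 (replace(2, 'f')): offset=2, physical=[A,B,E,b,f], logical=[E,b,f,A,B]
After op 11 (rotate(+2)): offset=4, physical=[A,B,E,b,f], logical=[f,A,B,E,b]
After op 12 (rotate(-3)): offset=1, physical=[A,B,E,b,f], logical=[B,E,b,f,A]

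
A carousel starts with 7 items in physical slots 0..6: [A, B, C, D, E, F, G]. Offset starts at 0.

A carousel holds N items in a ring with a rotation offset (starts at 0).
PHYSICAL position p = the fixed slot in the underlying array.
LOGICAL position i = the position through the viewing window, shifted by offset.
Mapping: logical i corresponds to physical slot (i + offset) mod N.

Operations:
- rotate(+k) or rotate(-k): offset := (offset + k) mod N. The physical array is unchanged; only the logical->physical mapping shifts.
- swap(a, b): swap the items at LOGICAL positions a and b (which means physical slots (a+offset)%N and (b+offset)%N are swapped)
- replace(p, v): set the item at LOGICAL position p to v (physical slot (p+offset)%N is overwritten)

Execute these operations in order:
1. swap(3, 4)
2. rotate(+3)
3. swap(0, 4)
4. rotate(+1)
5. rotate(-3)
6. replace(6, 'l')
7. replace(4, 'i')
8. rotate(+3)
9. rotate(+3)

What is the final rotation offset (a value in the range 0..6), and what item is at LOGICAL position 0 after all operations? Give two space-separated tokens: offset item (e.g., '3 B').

Answer: 0 l

Derivation:
After op 1 (swap(3, 4)): offset=0, physical=[A,B,C,E,D,F,G], logical=[A,B,C,E,D,F,G]
After op 2 (rotate(+3)): offset=3, physical=[A,B,C,E,D,F,G], logical=[E,D,F,G,A,B,C]
After op 3 (swap(0, 4)): offset=3, physical=[E,B,C,A,D,F,G], logical=[A,D,F,G,E,B,C]
After op 4 (rotate(+1)): offset=4, physical=[E,B,C,A,D,F,G], logical=[D,F,G,E,B,C,A]
After op 5 (rotate(-3)): offset=1, physical=[E,B,C,A,D,F,G], logical=[B,C,A,D,F,G,E]
After op 6 (replace(6, 'l')): offset=1, physical=[l,B,C,A,D,F,G], logical=[B,C,A,D,F,G,l]
After op 7 (replace(4, 'i')): offset=1, physical=[l,B,C,A,D,i,G], logical=[B,C,A,D,i,G,l]
After op 8 (rotate(+3)): offset=4, physical=[l,B,C,A,D,i,G], logical=[D,i,G,l,B,C,A]
After op 9 (rotate(+3)): offset=0, physical=[l,B,C,A,D,i,G], logical=[l,B,C,A,D,i,G]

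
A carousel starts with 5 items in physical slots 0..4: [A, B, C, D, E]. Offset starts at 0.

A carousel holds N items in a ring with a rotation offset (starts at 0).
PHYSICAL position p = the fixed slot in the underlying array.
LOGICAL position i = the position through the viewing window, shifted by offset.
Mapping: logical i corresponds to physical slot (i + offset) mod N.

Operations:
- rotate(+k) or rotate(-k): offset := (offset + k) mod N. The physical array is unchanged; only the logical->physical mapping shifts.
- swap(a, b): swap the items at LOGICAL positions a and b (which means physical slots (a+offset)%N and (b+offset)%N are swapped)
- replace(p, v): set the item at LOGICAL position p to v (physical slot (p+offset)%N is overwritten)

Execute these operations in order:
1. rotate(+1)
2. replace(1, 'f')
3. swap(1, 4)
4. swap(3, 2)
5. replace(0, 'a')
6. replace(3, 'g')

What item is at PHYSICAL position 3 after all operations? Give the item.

Answer: E

Derivation:
After op 1 (rotate(+1)): offset=1, physical=[A,B,C,D,E], logical=[B,C,D,E,A]
After op 2 (replace(1, 'f')): offset=1, physical=[A,B,f,D,E], logical=[B,f,D,E,A]
After op 3 (swap(1, 4)): offset=1, physical=[f,B,A,D,E], logical=[B,A,D,E,f]
After op 4 (swap(3, 2)): offset=1, physical=[f,B,A,E,D], logical=[B,A,E,D,f]
After op 5 (replace(0, 'a')): offset=1, physical=[f,a,A,E,D], logical=[a,A,E,D,f]
After op 6 (replace(3, 'g')): offset=1, physical=[f,a,A,E,g], logical=[a,A,E,g,f]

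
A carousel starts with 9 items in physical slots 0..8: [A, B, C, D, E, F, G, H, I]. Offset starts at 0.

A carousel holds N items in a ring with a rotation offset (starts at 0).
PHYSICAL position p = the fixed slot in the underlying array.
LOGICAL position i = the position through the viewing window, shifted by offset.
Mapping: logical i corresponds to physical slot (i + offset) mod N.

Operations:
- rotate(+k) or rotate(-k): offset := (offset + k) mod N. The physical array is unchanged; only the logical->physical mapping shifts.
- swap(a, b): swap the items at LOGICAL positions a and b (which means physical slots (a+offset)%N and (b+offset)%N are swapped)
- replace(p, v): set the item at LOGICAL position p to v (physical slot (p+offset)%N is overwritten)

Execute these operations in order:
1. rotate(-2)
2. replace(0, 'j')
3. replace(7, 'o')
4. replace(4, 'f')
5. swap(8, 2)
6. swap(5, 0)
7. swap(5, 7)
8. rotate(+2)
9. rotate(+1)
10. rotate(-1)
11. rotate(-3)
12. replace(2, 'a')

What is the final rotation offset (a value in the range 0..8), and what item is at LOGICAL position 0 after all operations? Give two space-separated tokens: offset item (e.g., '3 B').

After op 1 (rotate(-2)): offset=7, physical=[A,B,C,D,E,F,G,H,I], logical=[H,I,A,B,C,D,E,F,G]
After op 2 (replace(0, 'j')): offset=7, physical=[A,B,C,D,E,F,G,j,I], logical=[j,I,A,B,C,D,E,F,G]
After op 3 (replace(7, 'o')): offset=7, physical=[A,B,C,D,E,o,G,j,I], logical=[j,I,A,B,C,D,E,o,G]
After op 4 (replace(4, 'f')): offset=7, physical=[A,B,f,D,E,o,G,j,I], logical=[j,I,A,B,f,D,E,o,G]
After op 5 (swap(8, 2)): offset=7, physical=[G,B,f,D,E,o,A,j,I], logical=[j,I,G,B,f,D,E,o,A]
After op 6 (swap(5, 0)): offset=7, physical=[G,B,f,j,E,o,A,D,I], logical=[D,I,G,B,f,j,E,o,A]
After op 7 (swap(5, 7)): offset=7, physical=[G,B,f,o,E,j,A,D,I], logical=[D,I,G,B,f,o,E,j,A]
After op 8 (rotate(+2)): offset=0, physical=[G,B,f,o,E,j,A,D,I], logical=[G,B,f,o,E,j,A,D,I]
After op 9 (rotate(+1)): offset=1, physical=[G,B,f,o,E,j,A,D,I], logical=[B,f,o,E,j,A,D,I,G]
After op 10 (rotate(-1)): offset=0, physical=[G,B,f,o,E,j,A,D,I], logical=[G,B,f,o,E,j,A,D,I]
After op 11 (rotate(-3)): offset=6, physical=[G,B,f,o,E,j,A,D,I], logical=[A,D,I,G,B,f,o,E,j]
After op 12 (replace(2, 'a')): offset=6, physical=[G,B,f,o,E,j,A,D,a], logical=[A,D,a,G,B,f,o,E,j]

Answer: 6 A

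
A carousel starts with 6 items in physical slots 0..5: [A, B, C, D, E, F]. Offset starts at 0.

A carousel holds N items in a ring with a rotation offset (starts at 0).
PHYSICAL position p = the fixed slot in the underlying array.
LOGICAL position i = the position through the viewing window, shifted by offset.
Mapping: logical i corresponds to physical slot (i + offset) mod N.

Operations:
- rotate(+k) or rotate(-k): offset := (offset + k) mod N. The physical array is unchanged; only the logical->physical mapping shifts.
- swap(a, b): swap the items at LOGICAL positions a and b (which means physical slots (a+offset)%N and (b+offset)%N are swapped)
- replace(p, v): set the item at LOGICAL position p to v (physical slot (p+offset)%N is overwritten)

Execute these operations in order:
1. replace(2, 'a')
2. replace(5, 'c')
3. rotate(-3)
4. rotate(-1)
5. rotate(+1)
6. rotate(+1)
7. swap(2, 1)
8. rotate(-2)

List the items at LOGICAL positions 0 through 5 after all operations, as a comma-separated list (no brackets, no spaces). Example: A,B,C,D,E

After op 1 (replace(2, 'a')): offset=0, physical=[A,B,a,D,E,F], logical=[A,B,a,D,E,F]
After op 2 (replace(5, 'c')): offset=0, physical=[A,B,a,D,E,c], logical=[A,B,a,D,E,c]
After op 3 (rotate(-3)): offset=3, physical=[A,B,a,D,E,c], logical=[D,E,c,A,B,a]
After op 4 (rotate(-1)): offset=2, physical=[A,B,a,D,E,c], logical=[a,D,E,c,A,B]
After op 5 (rotate(+1)): offset=3, physical=[A,B,a,D,E,c], logical=[D,E,c,A,B,a]
After op 6 (rotate(+1)): offset=4, physical=[A,B,a,D,E,c], logical=[E,c,A,B,a,D]
After op 7 (swap(2, 1)): offset=4, physical=[c,B,a,D,E,A], logical=[E,A,c,B,a,D]
After op 8 (rotate(-2)): offset=2, physical=[c,B,a,D,E,A], logical=[a,D,E,A,c,B]

Answer: a,D,E,A,c,B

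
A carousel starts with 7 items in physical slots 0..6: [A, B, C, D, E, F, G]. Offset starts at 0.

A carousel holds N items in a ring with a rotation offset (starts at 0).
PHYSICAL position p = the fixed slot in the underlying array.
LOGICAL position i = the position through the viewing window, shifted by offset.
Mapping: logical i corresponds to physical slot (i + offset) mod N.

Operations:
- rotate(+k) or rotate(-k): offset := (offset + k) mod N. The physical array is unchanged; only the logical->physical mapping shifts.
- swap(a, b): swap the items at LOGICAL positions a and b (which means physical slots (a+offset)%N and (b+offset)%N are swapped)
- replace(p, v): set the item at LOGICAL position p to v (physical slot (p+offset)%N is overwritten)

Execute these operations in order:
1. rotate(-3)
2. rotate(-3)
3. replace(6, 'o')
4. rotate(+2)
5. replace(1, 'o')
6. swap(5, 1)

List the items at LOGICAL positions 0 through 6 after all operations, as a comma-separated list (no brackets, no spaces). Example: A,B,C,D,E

After op 1 (rotate(-3)): offset=4, physical=[A,B,C,D,E,F,G], logical=[E,F,G,A,B,C,D]
After op 2 (rotate(-3)): offset=1, physical=[A,B,C,D,E,F,G], logical=[B,C,D,E,F,G,A]
After op 3 (replace(6, 'o')): offset=1, physical=[o,B,C,D,E,F,G], logical=[B,C,D,E,F,G,o]
After op 4 (rotate(+2)): offset=3, physical=[o,B,C,D,E,F,G], logical=[D,E,F,G,o,B,C]
After op 5 (replace(1, 'o')): offset=3, physical=[o,B,C,D,o,F,G], logical=[D,o,F,G,o,B,C]
After op 6 (swap(5, 1)): offset=3, physical=[o,o,C,D,B,F,G], logical=[D,B,F,G,o,o,C]

Answer: D,B,F,G,o,o,C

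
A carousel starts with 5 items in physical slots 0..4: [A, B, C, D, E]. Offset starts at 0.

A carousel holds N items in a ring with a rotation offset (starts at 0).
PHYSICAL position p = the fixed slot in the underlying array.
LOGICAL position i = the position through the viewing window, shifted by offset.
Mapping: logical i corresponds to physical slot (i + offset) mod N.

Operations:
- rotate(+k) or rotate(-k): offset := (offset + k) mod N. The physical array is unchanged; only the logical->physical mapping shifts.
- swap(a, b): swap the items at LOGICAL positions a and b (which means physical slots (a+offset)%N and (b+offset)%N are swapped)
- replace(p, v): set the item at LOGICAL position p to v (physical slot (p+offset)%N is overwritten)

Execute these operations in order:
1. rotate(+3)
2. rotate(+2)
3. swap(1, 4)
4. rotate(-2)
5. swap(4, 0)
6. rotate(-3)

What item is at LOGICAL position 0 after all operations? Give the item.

After op 1 (rotate(+3)): offset=3, physical=[A,B,C,D,E], logical=[D,E,A,B,C]
After op 2 (rotate(+2)): offset=0, physical=[A,B,C,D,E], logical=[A,B,C,D,E]
After op 3 (swap(1, 4)): offset=0, physical=[A,E,C,D,B], logical=[A,E,C,D,B]
After op 4 (rotate(-2)): offset=3, physical=[A,E,C,D,B], logical=[D,B,A,E,C]
After op 5 (swap(4, 0)): offset=3, physical=[A,E,D,C,B], logical=[C,B,A,E,D]
After op 6 (rotate(-3)): offset=0, physical=[A,E,D,C,B], logical=[A,E,D,C,B]

Answer: A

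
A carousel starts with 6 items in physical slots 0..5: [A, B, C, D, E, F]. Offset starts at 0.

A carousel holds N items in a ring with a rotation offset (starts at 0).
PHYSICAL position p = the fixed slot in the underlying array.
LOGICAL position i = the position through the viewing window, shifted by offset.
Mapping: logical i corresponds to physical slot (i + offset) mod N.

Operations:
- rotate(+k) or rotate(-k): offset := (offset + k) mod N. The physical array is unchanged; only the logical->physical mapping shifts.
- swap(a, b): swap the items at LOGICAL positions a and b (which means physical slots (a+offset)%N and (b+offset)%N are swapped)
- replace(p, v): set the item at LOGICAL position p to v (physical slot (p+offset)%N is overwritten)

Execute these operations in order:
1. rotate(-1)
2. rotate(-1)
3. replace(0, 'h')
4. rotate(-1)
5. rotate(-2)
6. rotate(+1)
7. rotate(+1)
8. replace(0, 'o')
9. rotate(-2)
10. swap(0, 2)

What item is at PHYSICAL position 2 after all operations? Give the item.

Answer: C

Derivation:
After op 1 (rotate(-1)): offset=5, physical=[A,B,C,D,E,F], logical=[F,A,B,C,D,E]
After op 2 (rotate(-1)): offset=4, physical=[A,B,C,D,E,F], logical=[E,F,A,B,C,D]
After op 3 (replace(0, 'h')): offset=4, physical=[A,B,C,D,h,F], logical=[h,F,A,B,C,D]
After op 4 (rotate(-1)): offset=3, physical=[A,B,C,D,h,F], logical=[D,h,F,A,B,C]
After op 5 (rotate(-2)): offset=1, physical=[A,B,C,D,h,F], logical=[B,C,D,h,F,A]
After op 6 (rotate(+1)): offset=2, physical=[A,B,C,D,h,F], logical=[C,D,h,F,A,B]
After op 7 (rotate(+1)): offset=3, physical=[A,B,C,D,h,F], logical=[D,h,F,A,B,C]
After op 8 (replace(0, 'o')): offset=3, physical=[A,B,C,o,h,F], logical=[o,h,F,A,B,C]
After op 9 (rotate(-2)): offset=1, physical=[A,B,C,o,h,F], logical=[B,C,o,h,F,A]
After op 10 (swap(0, 2)): offset=1, physical=[A,o,C,B,h,F], logical=[o,C,B,h,F,A]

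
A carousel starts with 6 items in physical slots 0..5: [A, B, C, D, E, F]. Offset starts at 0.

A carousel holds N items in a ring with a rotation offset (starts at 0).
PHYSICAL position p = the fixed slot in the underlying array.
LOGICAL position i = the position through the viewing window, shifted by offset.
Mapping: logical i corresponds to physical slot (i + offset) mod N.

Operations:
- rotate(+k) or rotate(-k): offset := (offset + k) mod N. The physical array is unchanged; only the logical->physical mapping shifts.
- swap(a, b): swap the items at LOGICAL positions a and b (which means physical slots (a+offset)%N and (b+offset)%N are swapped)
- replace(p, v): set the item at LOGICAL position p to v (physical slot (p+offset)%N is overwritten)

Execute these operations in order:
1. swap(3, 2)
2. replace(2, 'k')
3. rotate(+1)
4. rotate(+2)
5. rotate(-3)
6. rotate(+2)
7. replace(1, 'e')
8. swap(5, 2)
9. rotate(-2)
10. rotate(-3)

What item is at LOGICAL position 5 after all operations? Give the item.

After op 1 (swap(3, 2)): offset=0, physical=[A,B,D,C,E,F], logical=[A,B,D,C,E,F]
After op 2 (replace(2, 'k')): offset=0, physical=[A,B,k,C,E,F], logical=[A,B,k,C,E,F]
After op 3 (rotate(+1)): offset=1, physical=[A,B,k,C,E,F], logical=[B,k,C,E,F,A]
After op 4 (rotate(+2)): offset=3, physical=[A,B,k,C,E,F], logical=[C,E,F,A,B,k]
After op 5 (rotate(-3)): offset=0, physical=[A,B,k,C,E,F], logical=[A,B,k,C,E,F]
After op 6 (rotate(+2)): offset=2, physical=[A,B,k,C,E,F], logical=[k,C,E,F,A,B]
After op 7 (replace(1, 'e')): offset=2, physical=[A,B,k,e,E,F], logical=[k,e,E,F,A,B]
After op 8 (swap(5, 2)): offset=2, physical=[A,E,k,e,B,F], logical=[k,e,B,F,A,E]
After op 9 (rotate(-2)): offset=0, physical=[A,E,k,e,B,F], logical=[A,E,k,e,B,F]
After op 10 (rotate(-3)): offset=3, physical=[A,E,k,e,B,F], logical=[e,B,F,A,E,k]

Answer: k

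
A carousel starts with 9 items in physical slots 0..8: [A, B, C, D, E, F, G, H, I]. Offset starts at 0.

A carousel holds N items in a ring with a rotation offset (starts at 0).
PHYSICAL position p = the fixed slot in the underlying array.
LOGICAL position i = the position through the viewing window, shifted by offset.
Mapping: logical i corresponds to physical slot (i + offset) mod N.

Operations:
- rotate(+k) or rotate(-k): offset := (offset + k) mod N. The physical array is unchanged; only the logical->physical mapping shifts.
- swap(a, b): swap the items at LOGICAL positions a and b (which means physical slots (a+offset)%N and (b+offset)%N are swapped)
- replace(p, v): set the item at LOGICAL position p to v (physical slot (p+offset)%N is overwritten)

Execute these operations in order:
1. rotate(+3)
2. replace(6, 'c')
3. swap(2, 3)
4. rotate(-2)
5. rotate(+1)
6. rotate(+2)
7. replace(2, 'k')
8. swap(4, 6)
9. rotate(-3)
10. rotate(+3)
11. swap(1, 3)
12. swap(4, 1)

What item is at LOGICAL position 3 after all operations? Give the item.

After op 1 (rotate(+3)): offset=3, physical=[A,B,C,D,E,F,G,H,I], logical=[D,E,F,G,H,I,A,B,C]
After op 2 (replace(6, 'c')): offset=3, physical=[c,B,C,D,E,F,G,H,I], logical=[D,E,F,G,H,I,c,B,C]
After op 3 (swap(2, 3)): offset=3, physical=[c,B,C,D,E,G,F,H,I], logical=[D,E,G,F,H,I,c,B,C]
After op 4 (rotate(-2)): offset=1, physical=[c,B,C,D,E,G,F,H,I], logical=[B,C,D,E,G,F,H,I,c]
After op 5 (rotate(+1)): offset=2, physical=[c,B,C,D,E,G,F,H,I], logical=[C,D,E,G,F,H,I,c,B]
After op 6 (rotate(+2)): offset=4, physical=[c,B,C,D,E,G,F,H,I], logical=[E,G,F,H,I,c,B,C,D]
After op 7 (replace(2, 'k')): offset=4, physical=[c,B,C,D,E,G,k,H,I], logical=[E,G,k,H,I,c,B,C,D]
After op 8 (swap(4, 6)): offset=4, physical=[c,I,C,D,E,G,k,H,B], logical=[E,G,k,H,B,c,I,C,D]
After op 9 (rotate(-3)): offset=1, physical=[c,I,C,D,E,G,k,H,B], logical=[I,C,D,E,G,k,H,B,c]
After op 10 (rotate(+3)): offset=4, physical=[c,I,C,D,E,G,k,H,B], logical=[E,G,k,H,B,c,I,C,D]
After op 11 (swap(1, 3)): offset=4, physical=[c,I,C,D,E,H,k,G,B], logical=[E,H,k,G,B,c,I,C,D]
After op 12 (swap(4, 1)): offset=4, physical=[c,I,C,D,E,B,k,G,H], logical=[E,B,k,G,H,c,I,C,D]

Answer: G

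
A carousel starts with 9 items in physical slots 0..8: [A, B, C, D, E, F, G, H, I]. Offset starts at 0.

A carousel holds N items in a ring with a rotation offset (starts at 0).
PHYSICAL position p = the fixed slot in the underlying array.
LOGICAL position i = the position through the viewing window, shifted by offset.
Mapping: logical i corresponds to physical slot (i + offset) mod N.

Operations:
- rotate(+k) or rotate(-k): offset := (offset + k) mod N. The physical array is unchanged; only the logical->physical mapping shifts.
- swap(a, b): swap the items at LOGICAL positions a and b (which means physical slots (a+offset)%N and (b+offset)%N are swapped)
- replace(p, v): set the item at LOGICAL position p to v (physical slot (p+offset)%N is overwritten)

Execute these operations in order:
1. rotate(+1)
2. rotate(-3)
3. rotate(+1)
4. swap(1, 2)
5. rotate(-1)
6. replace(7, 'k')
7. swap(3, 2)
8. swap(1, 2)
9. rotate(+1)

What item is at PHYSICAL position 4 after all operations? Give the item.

After op 1 (rotate(+1)): offset=1, physical=[A,B,C,D,E,F,G,H,I], logical=[B,C,D,E,F,G,H,I,A]
After op 2 (rotate(-3)): offset=7, physical=[A,B,C,D,E,F,G,H,I], logical=[H,I,A,B,C,D,E,F,G]
After op 3 (rotate(+1)): offset=8, physical=[A,B,C,D,E,F,G,H,I], logical=[I,A,B,C,D,E,F,G,H]
After op 4 (swap(1, 2)): offset=8, physical=[B,A,C,D,E,F,G,H,I], logical=[I,B,A,C,D,E,F,G,H]
After op 5 (rotate(-1)): offset=7, physical=[B,A,C,D,E,F,G,H,I], logical=[H,I,B,A,C,D,E,F,G]
After op 6 (replace(7, 'k')): offset=7, physical=[B,A,C,D,E,k,G,H,I], logical=[H,I,B,A,C,D,E,k,G]
After op 7 (swap(3, 2)): offset=7, physical=[A,B,C,D,E,k,G,H,I], logical=[H,I,A,B,C,D,E,k,G]
After op 8 (swap(1, 2)): offset=7, physical=[I,B,C,D,E,k,G,H,A], logical=[H,A,I,B,C,D,E,k,G]
After op 9 (rotate(+1)): offset=8, physical=[I,B,C,D,E,k,G,H,A], logical=[A,I,B,C,D,E,k,G,H]

Answer: E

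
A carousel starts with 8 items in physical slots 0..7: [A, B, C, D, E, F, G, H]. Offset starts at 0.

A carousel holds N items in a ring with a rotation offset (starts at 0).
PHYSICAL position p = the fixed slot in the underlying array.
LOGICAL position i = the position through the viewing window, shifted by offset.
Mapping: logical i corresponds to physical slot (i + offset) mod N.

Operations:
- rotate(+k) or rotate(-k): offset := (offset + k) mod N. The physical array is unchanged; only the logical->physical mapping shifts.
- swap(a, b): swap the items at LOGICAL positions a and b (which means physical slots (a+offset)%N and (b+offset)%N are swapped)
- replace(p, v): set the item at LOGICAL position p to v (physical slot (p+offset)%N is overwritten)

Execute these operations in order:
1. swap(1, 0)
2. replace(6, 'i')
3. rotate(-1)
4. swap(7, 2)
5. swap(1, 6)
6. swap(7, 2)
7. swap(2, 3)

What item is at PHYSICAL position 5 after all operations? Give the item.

After op 1 (swap(1, 0)): offset=0, physical=[B,A,C,D,E,F,G,H], logical=[B,A,C,D,E,F,G,H]
After op 2 (replace(6, 'i')): offset=0, physical=[B,A,C,D,E,F,i,H], logical=[B,A,C,D,E,F,i,H]
After op 3 (rotate(-1)): offset=7, physical=[B,A,C,D,E,F,i,H], logical=[H,B,A,C,D,E,F,i]
After op 4 (swap(7, 2)): offset=7, physical=[B,i,C,D,E,F,A,H], logical=[H,B,i,C,D,E,F,A]
After op 5 (swap(1, 6)): offset=7, physical=[F,i,C,D,E,B,A,H], logical=[H,F,i,C,D,E,B,A]
After op 6 (swap(7, 2)): offset=7, physical=[F,A,C,D,E,B,i,H], logical=[H,F,A,C,D,E,B,i]
After op 7 (swap(2, 3)): offset=7, physical=[F,C,A,D,E,B,i,H], logical=[H,F,C,A,D,E,B,i]

Answer: B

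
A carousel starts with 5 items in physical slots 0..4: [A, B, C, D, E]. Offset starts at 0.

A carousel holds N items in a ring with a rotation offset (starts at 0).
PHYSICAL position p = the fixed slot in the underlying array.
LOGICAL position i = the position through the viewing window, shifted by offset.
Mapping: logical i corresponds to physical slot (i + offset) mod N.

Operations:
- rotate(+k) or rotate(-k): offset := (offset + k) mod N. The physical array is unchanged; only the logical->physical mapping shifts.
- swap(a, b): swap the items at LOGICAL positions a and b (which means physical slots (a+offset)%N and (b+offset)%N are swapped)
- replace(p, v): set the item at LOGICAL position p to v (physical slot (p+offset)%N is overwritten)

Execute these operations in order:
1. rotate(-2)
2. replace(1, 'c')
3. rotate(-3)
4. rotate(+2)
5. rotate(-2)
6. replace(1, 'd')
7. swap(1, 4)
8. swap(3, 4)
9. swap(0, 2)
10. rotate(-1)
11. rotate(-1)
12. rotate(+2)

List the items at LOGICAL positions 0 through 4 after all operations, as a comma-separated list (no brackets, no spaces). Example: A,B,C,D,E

After op 1 (rotate(-2)): offset=3, physical=[A,B,C,D,E], logical=[D,E,A,B,C]
After op 2 (replace(1, 'c')): offset=3, physical=[A,B,C,D,c], logical=[D,c,A,B,C]
After op 3 (rotate(-3)): offset=0, physical=[A,B,C,D,c], logical=[A,B,C,D,c]
After op 4 (rotate(+2)): offset=2, physical=[A,B,C,D,c], logical=[C,D,c,A,B]
After op 5 (rotate(-2)): offset=0, physical=[A,B,C,D,c], logical=[A,B,C,D,c]
After op 6 (replace(1, 'd')): offset=0, physical=[A,d,C,D,c], logical=[A,d,C,D,c]
After op 7 (swap(1, 4)): offset=0, physical=[A,c,C,D,d], logical=[A,c,C,D,d]
After op 8 (swap(3, 4)): offset=0, physical=[A,c,C,d,D], logical=[A,c,C,d,D]
After op 9 (swap(0, 2)): offset=0, physical=[C,c,A,d,D], logical=[C,c,A,d,D]
After op 10 (rotate(-1)): offset=4, physical=[C,c,A,d,D], logical=[D,C,c,A,d]
After op 11 (rotate(-1)): offset=3, physical=[C,c,A,d,D], logical=[d,D,C,c,A]
After op 12 (rotate(+2)): offset=0, physical=[C,c,A,d,D], logical=[C,c,A,d,D]

Answer: C,c,A,d,D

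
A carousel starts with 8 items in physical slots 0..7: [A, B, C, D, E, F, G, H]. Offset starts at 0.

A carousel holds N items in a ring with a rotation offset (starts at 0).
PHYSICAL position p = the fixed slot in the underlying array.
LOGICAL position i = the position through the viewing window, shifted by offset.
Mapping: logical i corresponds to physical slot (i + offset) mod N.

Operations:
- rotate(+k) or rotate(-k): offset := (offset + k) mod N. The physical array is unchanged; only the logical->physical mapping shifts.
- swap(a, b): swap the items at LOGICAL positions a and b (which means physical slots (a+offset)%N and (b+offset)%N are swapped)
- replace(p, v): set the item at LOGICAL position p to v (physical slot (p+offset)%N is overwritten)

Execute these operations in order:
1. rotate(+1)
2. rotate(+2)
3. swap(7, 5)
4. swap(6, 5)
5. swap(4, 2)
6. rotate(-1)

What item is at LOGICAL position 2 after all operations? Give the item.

After op 1 (rotate(+1)): offset=1, physical=[A,B,C,D,E,F,G,H], logical=[B,C,D,E,F,G,H,A]
After op 2 (rotate(+2)): offset=3, physical=[A,B,C,D,E,F,G,H], logical=[D,E,F,G,H,A,B,C]
After op 3 (swap(7, 5)): offset=3, physical=[C,B,A,D,E,F,G,H], logical=[D,E,F,G,H,C,B,A]
After op 4 (swap(6, 5)): offset=3, physical=[B,C,A,D,E,F,G,H], logical=[D,E,F,G,H,B,C,A]
After op 5 (swap(4, 2)): offset=3, physical=[B,C,A,D,E,H,G,F], logical=[D,E,H,G,F,B,C,A]
After op 6 (rotate(-1)): offset=2, physical=[B,C,A,D,E,H,G,F], logical=[A,D,E,H,G,F,B,C]

Answer: E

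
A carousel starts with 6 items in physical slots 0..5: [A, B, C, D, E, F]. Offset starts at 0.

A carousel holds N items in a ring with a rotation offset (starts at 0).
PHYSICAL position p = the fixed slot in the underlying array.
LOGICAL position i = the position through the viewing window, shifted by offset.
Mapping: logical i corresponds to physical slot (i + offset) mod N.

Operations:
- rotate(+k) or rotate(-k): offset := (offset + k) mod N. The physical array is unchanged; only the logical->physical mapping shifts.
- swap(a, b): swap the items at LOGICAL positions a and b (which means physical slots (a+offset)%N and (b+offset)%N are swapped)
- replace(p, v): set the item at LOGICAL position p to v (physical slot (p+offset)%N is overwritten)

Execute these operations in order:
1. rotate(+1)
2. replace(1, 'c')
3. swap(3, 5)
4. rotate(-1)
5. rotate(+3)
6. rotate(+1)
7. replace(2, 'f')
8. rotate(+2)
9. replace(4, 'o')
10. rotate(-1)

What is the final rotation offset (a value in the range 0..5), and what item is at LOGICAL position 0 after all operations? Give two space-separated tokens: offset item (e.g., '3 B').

Answer: 5 F

Derivation:
After op 1 (rotate(+1)): offset=1, physical=[A,B,C,D,E,F], logical=[B,C,D,E,F,A]
After op 2 (replace(1, 'c')): offset=1, physical=[A,B,c,D,E,F], logical=[B,c,D,E,F,A]
After op 3 (swap(3, 5)): offset=1, physical=[E,B,c,D,A,F], logical=[B,c,D,A,F,E]
After op 4 (rotate(-1)): offset=0, physical=[E,B,c,D,A,F], logical=[E,B,c,D,A,F]
After op 5 (rotate(+3)): offset=3, physical=[E,B,c,D,A,F], logical=[D,A,F,E,B,c]
After op 6 (rotate(+1)): offset=4, physical=[E,B,c,D,A,F], logical=[A,F,E,B,c,D]
After op 7 (replace(2, 'f')): offset=4, physical=[f,B,c,D,A,F], logical=[A,F,f,B,c,D]
After op 8 (rotate(+2)): offset=0, physical=[f,B,c,D,A,F], logical=[f,B,c,D,A,F]
After op 9 (replace(4, 'o')): offset=0, physical=[f,B,c,D,o,F], logical=[f,B,c,D,o,F]
After op 10 (rotate(-1)): offset=5, physical=[f,B,c,D,o,F], logical=[F,f,B,c,D,o]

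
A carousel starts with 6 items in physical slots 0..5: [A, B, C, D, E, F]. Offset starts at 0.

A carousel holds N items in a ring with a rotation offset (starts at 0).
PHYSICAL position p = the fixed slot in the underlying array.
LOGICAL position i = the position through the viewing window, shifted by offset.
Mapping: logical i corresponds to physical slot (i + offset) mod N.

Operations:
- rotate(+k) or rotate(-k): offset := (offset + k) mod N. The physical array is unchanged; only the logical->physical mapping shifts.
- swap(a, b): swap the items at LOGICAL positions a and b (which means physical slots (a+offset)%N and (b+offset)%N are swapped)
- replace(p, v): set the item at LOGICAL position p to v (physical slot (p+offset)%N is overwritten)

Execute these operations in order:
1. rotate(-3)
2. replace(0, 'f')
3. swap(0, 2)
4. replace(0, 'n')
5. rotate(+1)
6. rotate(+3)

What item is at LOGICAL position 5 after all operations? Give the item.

After op 1 (rotate(-3)): offset=3, physical=[A,B,C,D,E,F], logical=[D,E,F,A,B,C]
After op 2 (replace(0, 'f')): offset=3, physical=[A,B,C,f,E,F], logical=[f,E,F,A,B,C]
After op 3 (swap(0, 2)): offset=3, physical=[A,B,C,F,E,f], logical=[F,E,f,A,B,C]
After op 4 (replace(0, 'n')): offset=3, physical=[A,B,C,n,E,f], logical=[n,E,f,A,B,C]
After op 5 (rotate(+1)): offset=4, physical=[A,B,C,n,E,f], logical=[E,f,A,B,C,n]
After op 6 (rotate(+3)): offset=1, physical=[A,B,C,n,E,f], logical=[B,C,n,E,f,A]

Answer: A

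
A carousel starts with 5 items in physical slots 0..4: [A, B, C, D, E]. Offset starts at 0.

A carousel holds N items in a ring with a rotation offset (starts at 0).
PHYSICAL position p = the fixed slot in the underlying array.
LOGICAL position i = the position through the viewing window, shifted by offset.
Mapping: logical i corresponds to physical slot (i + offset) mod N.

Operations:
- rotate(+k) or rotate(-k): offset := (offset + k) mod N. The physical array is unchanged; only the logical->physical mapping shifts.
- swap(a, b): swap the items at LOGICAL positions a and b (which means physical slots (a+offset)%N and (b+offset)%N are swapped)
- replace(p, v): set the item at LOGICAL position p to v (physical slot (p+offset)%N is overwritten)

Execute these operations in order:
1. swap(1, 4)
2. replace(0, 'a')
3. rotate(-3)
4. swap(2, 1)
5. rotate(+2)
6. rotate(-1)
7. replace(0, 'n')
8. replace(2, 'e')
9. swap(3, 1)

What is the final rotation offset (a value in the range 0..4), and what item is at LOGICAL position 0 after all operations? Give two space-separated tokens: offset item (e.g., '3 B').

Answer: 3 n

Derivation:
After op 1 (swap(1, 4)): offset=0, physical=[A,E,C,D,B], logical=[A,E,C,D,B]
After op 2 (replace(0, 'a')): offset=0, physical=[a,E,C,D,B], logical=[a,E,C,D,B]
After op 3 (rotate(-3)): offset=2, physical=[a,E,C,D,B], logical=[C,D,B,a,E]
After op 4 (swap(2, 1)): offset=2, physical=[a,E,C,B,D], logical=[C,B,D,a,E]
After op 5 (rotate(+2)): offset=4, physical=[a,E,C,B,D], logical=[D,a,E,C,B]
After op 6 (rotate(-1)): offset=3, physical=[a,E,C,B,D], logical=[B,D,a,E,C]
After op 7 (replace(0, 'n')): offset=3, physical=[a,E,C,n,D], logical=[n,D,a,E,C]
After op 8 (replace(2, 'e')): offset=3, physical=[e,E,C,n,D], logical=[n,D,e,E,C]
After op 9 (swap(3, 1)): offset=3, physical=[e,D,C,n,E], logical=[n,E,e,D,C]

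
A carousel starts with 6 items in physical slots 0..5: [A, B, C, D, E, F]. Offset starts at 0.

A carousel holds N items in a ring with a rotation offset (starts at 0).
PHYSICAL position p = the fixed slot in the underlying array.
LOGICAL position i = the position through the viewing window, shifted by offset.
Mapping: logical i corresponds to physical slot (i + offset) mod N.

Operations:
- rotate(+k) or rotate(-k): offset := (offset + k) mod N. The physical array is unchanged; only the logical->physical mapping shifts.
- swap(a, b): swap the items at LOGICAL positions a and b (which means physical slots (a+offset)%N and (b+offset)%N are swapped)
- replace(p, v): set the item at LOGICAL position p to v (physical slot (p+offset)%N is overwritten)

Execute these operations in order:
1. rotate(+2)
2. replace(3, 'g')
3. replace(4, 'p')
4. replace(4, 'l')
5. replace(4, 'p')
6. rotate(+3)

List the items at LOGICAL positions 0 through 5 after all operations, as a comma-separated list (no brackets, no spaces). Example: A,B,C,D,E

Answer: g,p,B,C,D,E

Derivation:
After op 1 (rotate(+2)): offset=2, physical=[A,B,C,D,E,F], logical=[C,D,E,F,A,B]
After op 2 (replace(3, 'g')): offset=2, physical=[A,B,C,D,E,g], logical=[C,D,E,g,A,B]
After op 3 (replace(4, 'p')): offset=2, physical=[p,B,C,D,E,g], logical=[C,D,E,g,p,B]
After op 4 (replace(4, 'l')): offset=2, physical=[l,B,C,D,E,g], logical=[C,D,E,g,l,B]
After op 5 (replace(4, 'p')): offset=2, physical=[p,B,C,D,E,g], logical=[C,D,E,g,p,B]
After op 6 (rotate(+3)): offset=5, physical=[p,B,C,D,E,g], logical=[g,p,B,C,D,E]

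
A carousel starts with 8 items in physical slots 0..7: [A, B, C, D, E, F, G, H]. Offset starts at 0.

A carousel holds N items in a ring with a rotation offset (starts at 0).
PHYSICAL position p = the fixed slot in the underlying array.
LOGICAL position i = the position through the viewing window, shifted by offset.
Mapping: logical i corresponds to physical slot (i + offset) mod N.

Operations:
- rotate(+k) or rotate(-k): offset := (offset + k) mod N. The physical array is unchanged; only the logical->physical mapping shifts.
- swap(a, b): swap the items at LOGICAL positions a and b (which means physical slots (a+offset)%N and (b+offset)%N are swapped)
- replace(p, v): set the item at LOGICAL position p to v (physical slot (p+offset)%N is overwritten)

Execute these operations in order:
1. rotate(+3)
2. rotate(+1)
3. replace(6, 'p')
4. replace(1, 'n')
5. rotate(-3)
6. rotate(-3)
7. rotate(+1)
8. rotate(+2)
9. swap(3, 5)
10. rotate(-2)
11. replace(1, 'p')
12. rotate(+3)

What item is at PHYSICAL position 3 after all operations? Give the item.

Answer: D

Derivation:
After op 1 (rotate(+3)): offset=3, physical=[A,B,C,D,E,F,G,H], logical=[D,E,F,G,H,A,B,C]
After op 2 (rotate(+1)): offset=4, physical=[A,B,C,D,E,F,G,H], logical=[E,F,G,H,A,B,C,D]
After op 3 (replace(6, 'p')): offset=4, physical=[A,B,p,D,E,F,G,H], logical=[E,F,G,H,A,B,p,D]
After op 4 (replace(1, 'n')): offset=4, physical=[A,B,p,D,E,n,G,H], logical=[E,n,G,H,A,B,p,D]
After op 5 (rotate(-3)): offset=1, physical=[A,B,p,D,E,n,G,H], logical=[B,p,D,E,n,G,H,A]
After op 6 (rotate(-3)): offset=6, physical=[A,B,p,D,E,n,G,H], logical=[G,H,A,B,p,D,E,n]
After op 7 (rotate(+1)): offset=7, physical=[A,B,p,D,E,n,G,H], logical=[H,A,B,p,D,E,n,G]
After op 8 (rotate(+2)): offset=1, physical=[A,B,p,D,E,n,G,H], logical=[B,p,D,E,n,G,H,A]
After op 9 (swap(3, 5)): offset=1, physical=[A,B,p,D,G,n,E,H], logical=[B,p,D,G,n,E,H,A]
After op 10 (rotate(-2)): offset=7, physical=[A,B,p,D,G,n,E,H], logical=[H,A,B,p,D,G,n,E]
After op 11 (replace(1, 'p')): offset=7, physical=[p,B,p,D,G,n,E,H], logical=[H,p,B,p,D,G,n,E]
After op 12 (rotate(+3)): offset=2, physical=[p,B,p,D,G,n,E,H], logical=[p,D,G,n,E,H,p,B]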